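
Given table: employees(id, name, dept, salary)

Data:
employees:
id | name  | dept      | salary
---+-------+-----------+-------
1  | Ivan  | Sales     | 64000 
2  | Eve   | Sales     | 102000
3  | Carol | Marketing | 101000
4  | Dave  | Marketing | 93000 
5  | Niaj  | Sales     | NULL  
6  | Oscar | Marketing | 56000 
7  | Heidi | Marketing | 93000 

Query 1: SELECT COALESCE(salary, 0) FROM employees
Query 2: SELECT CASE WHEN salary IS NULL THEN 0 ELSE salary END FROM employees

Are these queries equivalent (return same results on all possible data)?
Yes, equivalent

Both queries return: [(0,), (56000,), (64000,), (93000,), (93000,), (101000,), (102000,)]

Reason: COALESCE vs CASE for NULL handling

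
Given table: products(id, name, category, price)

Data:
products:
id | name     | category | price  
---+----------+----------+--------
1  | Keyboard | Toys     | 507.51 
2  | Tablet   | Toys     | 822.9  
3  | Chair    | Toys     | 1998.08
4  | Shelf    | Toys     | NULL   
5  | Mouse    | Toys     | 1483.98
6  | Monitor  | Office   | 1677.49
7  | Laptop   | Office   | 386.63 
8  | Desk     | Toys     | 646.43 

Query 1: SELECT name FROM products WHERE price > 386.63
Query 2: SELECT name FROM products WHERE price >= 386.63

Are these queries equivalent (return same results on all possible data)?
No, not equivalent

Query 1 returns: [('Keyboard',), ('Tablet',), ('Chair',), ('Mouse',), ('Monitor',), ('Desk',)]
Query 2 returns: [('Keyboard',), ('Tablet',), ('Chair',), ('Mouse',), ('Monitor',), ('Laptop',), ('Desk',)]

Reason: > vs >= gives different results when price = 386.63 exists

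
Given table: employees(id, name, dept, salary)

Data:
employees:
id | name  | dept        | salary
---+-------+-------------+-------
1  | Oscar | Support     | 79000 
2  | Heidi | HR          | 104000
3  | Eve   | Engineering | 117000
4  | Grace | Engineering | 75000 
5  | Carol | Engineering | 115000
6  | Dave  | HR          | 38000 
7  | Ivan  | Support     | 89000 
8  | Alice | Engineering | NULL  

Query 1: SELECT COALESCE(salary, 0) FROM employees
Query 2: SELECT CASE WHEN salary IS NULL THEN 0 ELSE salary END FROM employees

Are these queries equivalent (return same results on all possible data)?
Yes, equivalent

Both queries return: [(0,), (38000,), (75000,), (79000,), (89000,), (104000,), (115000,), (117000,)]

Reason: COALESCE vs CASE for NULL handling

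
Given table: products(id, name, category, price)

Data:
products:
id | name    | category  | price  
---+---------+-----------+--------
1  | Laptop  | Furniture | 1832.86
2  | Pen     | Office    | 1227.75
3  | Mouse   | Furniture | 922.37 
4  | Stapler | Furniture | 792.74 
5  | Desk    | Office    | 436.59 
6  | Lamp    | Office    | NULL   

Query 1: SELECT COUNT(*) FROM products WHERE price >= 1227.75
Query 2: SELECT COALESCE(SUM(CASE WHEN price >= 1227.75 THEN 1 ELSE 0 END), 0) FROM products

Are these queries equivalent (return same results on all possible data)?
Yes, equivalent

Both queries return: [(2,)]

Reason: COUNT with WHERE vs conditional SUM (COALESCE handles empty-table NULL)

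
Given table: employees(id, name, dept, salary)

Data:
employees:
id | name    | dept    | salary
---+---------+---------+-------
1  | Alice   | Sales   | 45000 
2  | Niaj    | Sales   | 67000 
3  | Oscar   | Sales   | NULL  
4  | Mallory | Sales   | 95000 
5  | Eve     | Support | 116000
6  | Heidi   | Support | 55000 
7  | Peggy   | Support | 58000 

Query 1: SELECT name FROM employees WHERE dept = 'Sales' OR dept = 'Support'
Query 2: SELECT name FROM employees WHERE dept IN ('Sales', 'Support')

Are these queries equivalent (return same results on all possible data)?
Yes, equivalent

Both queries return: [('Alice',), ('Eve',), ('Heidi',), ('Mallory',), ('Niaj',), ('Oscar',), ('Peggy',)]

Reason: OR vs IN are equivalent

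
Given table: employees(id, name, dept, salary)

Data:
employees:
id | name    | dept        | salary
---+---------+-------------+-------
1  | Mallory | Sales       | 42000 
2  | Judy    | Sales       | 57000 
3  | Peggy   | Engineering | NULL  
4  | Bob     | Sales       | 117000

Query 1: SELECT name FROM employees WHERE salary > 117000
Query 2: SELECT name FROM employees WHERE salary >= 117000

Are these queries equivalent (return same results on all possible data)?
No, not equivalent

Query 1 returns: []
Query 2 returns: [('Bob',)]

Reason: > vs >= gives different results when salary = 117000 exists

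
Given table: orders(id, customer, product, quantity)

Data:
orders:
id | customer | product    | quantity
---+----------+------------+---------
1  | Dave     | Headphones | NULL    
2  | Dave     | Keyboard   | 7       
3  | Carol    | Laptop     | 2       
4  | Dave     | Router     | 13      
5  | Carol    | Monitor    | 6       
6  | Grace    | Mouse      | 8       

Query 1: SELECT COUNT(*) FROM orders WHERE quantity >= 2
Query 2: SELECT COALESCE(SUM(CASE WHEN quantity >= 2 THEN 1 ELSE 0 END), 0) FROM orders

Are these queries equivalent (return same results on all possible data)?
Yes, equivalent

Both queries return: [(5,)]

Reason: COUNT with WHERE vs conditional SUM (COALESCE handles empty-table NULL)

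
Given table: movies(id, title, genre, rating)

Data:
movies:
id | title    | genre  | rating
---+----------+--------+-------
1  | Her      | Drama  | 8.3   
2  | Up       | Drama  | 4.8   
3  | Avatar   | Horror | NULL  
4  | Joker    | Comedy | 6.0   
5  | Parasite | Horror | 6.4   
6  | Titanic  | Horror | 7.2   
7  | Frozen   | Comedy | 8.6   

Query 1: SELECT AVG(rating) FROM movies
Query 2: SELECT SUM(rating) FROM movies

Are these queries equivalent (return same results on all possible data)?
No, not equivalent

Query 1 returns: [(6.883333333333333,)]
Query 2 returns: [(41.3,)]

Reason: AVG vs SUM give different aggregate values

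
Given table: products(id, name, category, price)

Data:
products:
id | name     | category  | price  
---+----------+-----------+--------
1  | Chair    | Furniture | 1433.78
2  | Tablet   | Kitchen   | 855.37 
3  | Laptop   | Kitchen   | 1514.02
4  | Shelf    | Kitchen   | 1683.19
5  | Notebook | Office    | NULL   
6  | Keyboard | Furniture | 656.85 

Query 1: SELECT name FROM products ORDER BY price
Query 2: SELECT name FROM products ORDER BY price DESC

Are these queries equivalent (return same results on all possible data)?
No, not equivalent

Query 1 returns: [('Notebook',), ('Keyboard',), ('Tablet',), ('Chair',), ('Laptop',), ('Shelf',)]
Query 2 returns: [('Shelf',), ('Laptop',), ('Chair',), ('Tablet',), ('Keyboard',), ('Notebook',)]

Reason: ASC vs DESC gives opposite ordering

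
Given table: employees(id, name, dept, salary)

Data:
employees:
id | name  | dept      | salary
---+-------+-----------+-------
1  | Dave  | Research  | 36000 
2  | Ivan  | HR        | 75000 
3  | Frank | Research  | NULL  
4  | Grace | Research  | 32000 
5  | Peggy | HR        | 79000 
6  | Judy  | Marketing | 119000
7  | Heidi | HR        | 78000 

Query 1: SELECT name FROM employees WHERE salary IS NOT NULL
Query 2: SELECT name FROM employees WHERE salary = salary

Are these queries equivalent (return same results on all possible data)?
Yes, equivalent

Both queries return: [('Dave',), ('Grace',), ('Heidi',), ('Ivan',), ('Judy',), ('Peggy',)]

Reason: IS NOT NULL vs self-equality (both exclude NULLs)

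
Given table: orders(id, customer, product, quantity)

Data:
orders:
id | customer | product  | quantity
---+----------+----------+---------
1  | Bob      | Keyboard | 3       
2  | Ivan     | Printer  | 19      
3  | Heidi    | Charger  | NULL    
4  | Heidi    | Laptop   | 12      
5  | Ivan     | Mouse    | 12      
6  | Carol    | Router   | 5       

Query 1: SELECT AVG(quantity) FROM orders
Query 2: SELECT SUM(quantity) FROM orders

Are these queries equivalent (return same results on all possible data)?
No, not equivalent

Query 1 returns: [(10.2,)]
Query 2 returns: [(51,)]

Reason: AVG vs SUM give different aggregate values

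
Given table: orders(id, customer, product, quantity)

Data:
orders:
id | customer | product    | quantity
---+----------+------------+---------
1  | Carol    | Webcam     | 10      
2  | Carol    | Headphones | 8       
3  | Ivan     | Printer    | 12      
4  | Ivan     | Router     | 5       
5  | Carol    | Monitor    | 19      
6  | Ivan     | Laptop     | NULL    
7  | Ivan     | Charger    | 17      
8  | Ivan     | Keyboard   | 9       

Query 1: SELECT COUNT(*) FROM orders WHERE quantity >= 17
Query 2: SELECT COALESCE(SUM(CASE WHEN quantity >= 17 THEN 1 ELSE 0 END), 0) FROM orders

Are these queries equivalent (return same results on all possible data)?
Yes, equivalent

Both queries return: [(2,)]

Reason: COUNT with WHERE vs conditional SUM (COALESCE handles empty-table NULL)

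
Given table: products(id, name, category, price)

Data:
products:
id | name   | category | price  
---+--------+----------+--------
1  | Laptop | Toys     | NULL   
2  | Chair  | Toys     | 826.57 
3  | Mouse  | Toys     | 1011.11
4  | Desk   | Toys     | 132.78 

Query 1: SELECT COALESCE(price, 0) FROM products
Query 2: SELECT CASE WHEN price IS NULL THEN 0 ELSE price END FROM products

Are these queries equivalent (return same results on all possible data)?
Yes, equivalent

Both queries return: [(0,), (132.78,), (826.57,), (1011.11,)]

Reason: COALESCE vs CASE for NULL handling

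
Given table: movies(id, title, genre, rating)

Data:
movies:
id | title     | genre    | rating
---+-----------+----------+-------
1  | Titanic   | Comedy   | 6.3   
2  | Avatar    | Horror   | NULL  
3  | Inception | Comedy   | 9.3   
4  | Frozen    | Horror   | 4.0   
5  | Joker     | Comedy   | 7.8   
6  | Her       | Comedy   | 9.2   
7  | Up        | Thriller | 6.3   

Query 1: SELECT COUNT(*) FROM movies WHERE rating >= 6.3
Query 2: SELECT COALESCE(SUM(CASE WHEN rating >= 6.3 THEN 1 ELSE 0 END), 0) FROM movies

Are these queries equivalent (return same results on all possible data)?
Yes, equivalent

Both queries return: [(5,)]

Reason: COUNT with WHERE vs conditional SUM (COALESCE handles empty-table NULL)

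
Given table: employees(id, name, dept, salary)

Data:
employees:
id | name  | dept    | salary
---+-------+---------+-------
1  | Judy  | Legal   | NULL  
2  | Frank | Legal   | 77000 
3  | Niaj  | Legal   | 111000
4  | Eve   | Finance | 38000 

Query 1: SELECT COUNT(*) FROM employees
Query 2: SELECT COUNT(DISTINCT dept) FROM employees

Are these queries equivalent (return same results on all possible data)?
No, not equivalent

Query 1 returns: [(4,)]
Query 2 returns: [(2,)]

Reason: COUNT(*) counts rows, COUNT(DISTINCT dept) counts unique depts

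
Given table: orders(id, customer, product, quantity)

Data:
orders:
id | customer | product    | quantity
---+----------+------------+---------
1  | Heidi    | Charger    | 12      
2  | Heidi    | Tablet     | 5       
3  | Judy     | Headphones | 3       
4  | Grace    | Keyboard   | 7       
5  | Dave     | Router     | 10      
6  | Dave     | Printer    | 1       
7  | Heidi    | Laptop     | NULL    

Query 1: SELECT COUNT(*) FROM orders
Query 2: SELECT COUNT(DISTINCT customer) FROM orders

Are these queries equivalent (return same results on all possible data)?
No, not equivalent

Query 1 returns: [(7,)]
Query 2 returns: [(4,)]

Reason: COUNT(*) counts rows, COUNT(DISTINCT customer) counts unique customers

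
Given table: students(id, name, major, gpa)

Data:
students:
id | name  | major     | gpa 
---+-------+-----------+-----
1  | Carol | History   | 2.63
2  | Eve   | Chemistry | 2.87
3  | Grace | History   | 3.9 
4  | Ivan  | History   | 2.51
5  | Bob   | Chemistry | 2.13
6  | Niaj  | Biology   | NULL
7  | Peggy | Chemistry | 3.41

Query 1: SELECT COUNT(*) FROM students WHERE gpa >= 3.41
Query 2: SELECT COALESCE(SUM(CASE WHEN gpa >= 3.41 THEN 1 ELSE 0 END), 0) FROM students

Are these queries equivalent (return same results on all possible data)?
Yes, equivalent

Both queries return: [(2,)]

Reason: COUNT with WHERE vs conditional SUM (COALESCE handles empty-table NULL)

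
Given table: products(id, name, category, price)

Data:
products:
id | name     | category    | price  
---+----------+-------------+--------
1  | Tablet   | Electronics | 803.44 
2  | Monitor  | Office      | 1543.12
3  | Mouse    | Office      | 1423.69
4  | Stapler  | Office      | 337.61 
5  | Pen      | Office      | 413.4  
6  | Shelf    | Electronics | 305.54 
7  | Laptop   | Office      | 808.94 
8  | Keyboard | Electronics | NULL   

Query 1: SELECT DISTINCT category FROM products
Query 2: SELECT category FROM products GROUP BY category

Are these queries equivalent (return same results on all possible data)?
Yes, equivalent

Both queries return: [('Electronics',), ('Office',)]

Reason: Both get unique categorys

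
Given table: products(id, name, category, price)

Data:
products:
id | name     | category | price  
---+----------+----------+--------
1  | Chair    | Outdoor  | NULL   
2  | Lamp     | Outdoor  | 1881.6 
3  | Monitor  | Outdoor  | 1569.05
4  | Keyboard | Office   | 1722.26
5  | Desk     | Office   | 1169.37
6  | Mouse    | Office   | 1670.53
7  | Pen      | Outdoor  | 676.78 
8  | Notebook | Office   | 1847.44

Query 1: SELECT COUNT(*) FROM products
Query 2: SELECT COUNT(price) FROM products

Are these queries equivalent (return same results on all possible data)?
No, not equivalent

Query 1 returns: [(8,)]
Query 2 returns: [(7,)]

Reason: COUNT(*) includes NULLs, COUNT(column) excludes them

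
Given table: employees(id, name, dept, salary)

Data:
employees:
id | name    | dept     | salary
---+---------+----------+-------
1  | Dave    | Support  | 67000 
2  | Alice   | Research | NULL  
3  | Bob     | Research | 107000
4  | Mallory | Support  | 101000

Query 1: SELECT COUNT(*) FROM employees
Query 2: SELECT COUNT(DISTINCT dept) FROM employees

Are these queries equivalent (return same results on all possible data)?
No, not equivalent

Query 1 returns: [(4,)]
Query 2 returns: [(2,)]

Reason: COUNT(*) counts rows, COUNT(DISTINCT dept) counts unique depts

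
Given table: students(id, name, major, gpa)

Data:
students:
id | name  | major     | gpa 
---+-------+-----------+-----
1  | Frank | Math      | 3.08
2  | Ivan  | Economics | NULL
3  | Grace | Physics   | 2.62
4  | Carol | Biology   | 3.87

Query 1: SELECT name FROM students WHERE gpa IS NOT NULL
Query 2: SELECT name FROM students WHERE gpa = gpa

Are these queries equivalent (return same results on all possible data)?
Yes, equivalent

Both queries return: [('Carol',), ('Frank',), ('Grace',)]

Reason: IS NOT NULL vs self-equality (both exclude NULLs)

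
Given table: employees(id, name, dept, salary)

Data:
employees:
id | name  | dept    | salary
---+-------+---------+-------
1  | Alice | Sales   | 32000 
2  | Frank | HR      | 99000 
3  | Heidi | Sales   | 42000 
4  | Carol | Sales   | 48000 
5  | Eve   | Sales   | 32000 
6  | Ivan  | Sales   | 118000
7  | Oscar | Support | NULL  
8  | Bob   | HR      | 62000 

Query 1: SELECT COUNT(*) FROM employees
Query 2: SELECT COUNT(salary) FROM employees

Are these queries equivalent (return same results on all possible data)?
No, not equivalent

Query 1 returns: [(8,)]
Query 2 returns: [(7,)]

Reason: COUNT(*) includes NULLs, COUNT(column) excludes them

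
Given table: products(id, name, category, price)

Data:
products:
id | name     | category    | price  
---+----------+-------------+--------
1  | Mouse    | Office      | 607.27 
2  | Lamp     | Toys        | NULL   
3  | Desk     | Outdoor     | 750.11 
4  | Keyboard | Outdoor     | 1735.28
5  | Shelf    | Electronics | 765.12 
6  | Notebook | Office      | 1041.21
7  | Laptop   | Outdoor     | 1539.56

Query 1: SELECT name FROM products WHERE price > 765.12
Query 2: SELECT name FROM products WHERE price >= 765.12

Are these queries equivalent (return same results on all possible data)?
No, not equivalent

Query 1 returns: [('Keyboard',), ('Notebook',), ('Laptop',)]
Query 2 returns: [('Keyboard',), ('Shelf',), ('Notebook',), ('Laptop',)]

Reason: > vs >= gives different results when price = 765.12 exists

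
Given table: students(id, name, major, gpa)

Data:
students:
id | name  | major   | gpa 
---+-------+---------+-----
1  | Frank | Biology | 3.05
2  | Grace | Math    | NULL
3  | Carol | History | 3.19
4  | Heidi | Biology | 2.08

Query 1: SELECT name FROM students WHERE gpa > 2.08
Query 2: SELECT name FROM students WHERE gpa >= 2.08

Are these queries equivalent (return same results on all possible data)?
No, not equivalent

Query 1 returns: [('Frank',), ('Carol',)]
Query 2 returns: [('Frank',), ('Carol',), ('Heidi',)]

Reason: > vs >= gives different results when gpa = 2.08 exists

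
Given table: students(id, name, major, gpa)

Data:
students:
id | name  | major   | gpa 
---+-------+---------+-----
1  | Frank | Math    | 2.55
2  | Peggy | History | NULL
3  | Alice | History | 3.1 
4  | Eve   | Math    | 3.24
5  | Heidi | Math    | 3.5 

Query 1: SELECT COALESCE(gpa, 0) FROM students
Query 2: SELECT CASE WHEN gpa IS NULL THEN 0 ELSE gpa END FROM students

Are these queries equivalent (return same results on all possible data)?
Yes, equivalent

Both queries return: [(0,), (2.55,), (3.1,), (3.24,), (3.5,)]

Reason: COALESCE vs CASE for NULL handling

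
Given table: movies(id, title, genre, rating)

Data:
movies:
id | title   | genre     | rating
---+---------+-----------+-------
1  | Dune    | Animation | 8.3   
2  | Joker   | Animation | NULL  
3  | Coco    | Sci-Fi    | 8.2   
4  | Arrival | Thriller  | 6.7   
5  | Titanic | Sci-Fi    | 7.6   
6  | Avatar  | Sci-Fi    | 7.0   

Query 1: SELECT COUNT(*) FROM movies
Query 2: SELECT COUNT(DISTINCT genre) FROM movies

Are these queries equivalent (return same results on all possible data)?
No, not equivalent

Query 1 returns: [(6,)]
Query 2 returns: [(3,)]

Reason: COUNT(*) counts rows, COUNT(DISTINCT genre) counts unique genres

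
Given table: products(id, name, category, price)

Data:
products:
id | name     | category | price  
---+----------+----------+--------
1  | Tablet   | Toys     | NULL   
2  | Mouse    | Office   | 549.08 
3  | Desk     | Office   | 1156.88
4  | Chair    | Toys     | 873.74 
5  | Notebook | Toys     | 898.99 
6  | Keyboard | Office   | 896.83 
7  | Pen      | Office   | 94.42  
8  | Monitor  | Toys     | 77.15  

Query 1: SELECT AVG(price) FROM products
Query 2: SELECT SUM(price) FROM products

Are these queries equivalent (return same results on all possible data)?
No, not equivalent

Query 1 returns: [(649.5842857142858,)]
Query 2 returns: [(4547.09,)]

Reason: AVG vs SUM give different aggregate values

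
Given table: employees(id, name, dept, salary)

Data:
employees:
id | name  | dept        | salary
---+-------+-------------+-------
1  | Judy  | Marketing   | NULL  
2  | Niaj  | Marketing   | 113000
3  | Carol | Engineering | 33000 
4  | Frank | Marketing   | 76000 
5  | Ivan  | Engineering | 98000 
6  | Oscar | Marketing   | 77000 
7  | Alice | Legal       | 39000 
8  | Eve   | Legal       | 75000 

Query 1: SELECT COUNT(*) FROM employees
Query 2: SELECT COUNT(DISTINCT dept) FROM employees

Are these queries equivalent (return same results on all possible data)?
No, not equivalent

Query 1 returns: [(8,)]
Query 2 returns: [(3,)]

Reason: COUNT(*) counts rows, COUNT(DISTINCT dept) counts unique depts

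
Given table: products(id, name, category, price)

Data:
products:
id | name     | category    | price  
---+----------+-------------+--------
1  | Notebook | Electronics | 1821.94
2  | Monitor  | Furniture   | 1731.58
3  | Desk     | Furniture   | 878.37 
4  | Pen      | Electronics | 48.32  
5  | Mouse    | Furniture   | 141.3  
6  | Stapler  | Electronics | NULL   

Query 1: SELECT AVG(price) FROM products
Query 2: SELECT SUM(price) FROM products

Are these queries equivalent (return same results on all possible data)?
No, not equivalent

Query 1 returns: [(924.302,)]
Query 2 returns: [(4621.51,)]

Reason: AVG vs SUM give different aggregate values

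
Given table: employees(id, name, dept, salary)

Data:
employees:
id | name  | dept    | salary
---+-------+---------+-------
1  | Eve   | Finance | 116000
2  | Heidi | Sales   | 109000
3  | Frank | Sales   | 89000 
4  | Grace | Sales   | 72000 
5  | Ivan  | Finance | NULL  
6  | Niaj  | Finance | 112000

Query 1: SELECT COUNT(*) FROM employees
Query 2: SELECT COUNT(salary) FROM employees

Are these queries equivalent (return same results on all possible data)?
No, not equivalent

Query 1 returns: [(6,)]
Query 2 returns: [(5,)]

Reason: COUNT(*) includes NULLs, COUNT(column) excludes them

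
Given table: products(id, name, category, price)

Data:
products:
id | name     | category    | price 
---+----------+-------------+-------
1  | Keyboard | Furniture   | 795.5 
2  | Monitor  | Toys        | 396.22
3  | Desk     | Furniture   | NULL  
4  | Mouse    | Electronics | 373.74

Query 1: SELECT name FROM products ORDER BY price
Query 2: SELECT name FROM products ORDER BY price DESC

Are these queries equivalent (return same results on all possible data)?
No, not equivalent

Query 1 returns: [('Desk',), ('Mouse',), ('Monitor',), ('Keyboard',)]
Query 2 returns: [('Keyboard',), ('Monitor',), ('Mouse',), ('Desk',)]

Reason: ASC vs DESC gives opposite ordering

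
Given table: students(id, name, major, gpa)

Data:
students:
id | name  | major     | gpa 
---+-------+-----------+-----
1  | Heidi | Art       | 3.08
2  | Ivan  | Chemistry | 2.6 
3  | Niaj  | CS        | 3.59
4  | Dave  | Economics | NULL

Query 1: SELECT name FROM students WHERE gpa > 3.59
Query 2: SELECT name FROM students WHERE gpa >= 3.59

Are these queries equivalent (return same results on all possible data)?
No, not equivalent

Query 1 returns: []
Query 2 returns: [('Niaj',)]

Reason: > vs >= gives different results when gpa = 3.59 exists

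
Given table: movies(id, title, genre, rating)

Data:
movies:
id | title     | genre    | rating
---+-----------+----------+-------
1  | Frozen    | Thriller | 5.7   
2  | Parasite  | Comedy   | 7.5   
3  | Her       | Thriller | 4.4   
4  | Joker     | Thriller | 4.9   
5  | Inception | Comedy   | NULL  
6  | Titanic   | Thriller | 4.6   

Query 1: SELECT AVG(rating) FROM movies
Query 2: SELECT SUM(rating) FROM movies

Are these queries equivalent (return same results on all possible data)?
No, not equivalent

Query 1 returns: [(5.42,)]
Query 2 returns: [(27.1,)]

Reason: AVG vs SUM give different aggregate values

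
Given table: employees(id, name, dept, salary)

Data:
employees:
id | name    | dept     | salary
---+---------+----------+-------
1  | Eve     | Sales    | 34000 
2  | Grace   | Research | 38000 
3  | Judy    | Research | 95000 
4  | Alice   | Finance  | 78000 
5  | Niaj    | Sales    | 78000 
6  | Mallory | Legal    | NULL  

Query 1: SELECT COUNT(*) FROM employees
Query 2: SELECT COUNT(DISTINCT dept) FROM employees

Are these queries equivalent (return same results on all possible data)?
No, not equivalent

Query 1 returns: [(6,)]
Query 2 returns: [(4,)]

Reason: COUNT(*) counts rows, COUNT(DISTINCT dept) counts unique depts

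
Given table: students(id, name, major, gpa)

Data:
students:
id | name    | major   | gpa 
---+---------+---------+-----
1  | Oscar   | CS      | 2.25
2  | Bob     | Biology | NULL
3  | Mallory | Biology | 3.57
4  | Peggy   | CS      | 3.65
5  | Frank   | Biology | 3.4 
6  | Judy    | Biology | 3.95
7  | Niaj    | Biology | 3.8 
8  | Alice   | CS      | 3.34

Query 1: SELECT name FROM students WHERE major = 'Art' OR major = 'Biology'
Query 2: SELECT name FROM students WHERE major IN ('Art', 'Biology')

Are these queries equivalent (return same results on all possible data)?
Yes, equivalent

Both queries return: [('Bob',), ('Frank',), ('Judy',), ('Mallory',), ('Niaj',)]

Reason: OR vs IN are equivalent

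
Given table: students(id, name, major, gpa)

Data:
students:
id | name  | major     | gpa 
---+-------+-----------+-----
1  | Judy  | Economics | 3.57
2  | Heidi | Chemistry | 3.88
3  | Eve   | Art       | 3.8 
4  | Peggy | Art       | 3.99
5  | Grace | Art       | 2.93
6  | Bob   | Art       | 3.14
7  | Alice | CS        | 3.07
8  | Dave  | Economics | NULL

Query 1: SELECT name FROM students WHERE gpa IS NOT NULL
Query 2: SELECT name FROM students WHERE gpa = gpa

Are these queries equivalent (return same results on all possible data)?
Yes, equivalent

Both queries return: [('Alice',), ('Bob',), ('Eve',), ('Grace',), ('Heidi',), ('Judy',), ('Peggy',)]

Reason: IS NOT NULL vs self-equality (both exclude NULLs)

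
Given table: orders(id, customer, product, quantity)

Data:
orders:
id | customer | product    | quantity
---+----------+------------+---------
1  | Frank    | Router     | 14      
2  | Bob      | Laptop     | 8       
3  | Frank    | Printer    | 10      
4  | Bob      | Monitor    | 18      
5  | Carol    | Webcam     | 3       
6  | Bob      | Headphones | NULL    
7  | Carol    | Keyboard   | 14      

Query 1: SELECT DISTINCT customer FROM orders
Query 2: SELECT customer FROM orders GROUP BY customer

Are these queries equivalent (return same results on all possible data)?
Yes, equivalent

Both queries return: [('Bob',), ('Carol',), ('Frank',)]

Reason: Both get unique customers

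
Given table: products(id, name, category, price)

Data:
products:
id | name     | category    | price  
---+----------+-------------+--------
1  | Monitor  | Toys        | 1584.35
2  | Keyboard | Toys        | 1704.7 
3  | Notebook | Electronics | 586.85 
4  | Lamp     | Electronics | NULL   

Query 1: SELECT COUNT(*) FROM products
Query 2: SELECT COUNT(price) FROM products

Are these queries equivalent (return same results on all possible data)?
No, not equivalent

Query 1 returns: [(4,)]
Query 2 returns: [(3,)]

Reason: COUNT(*) includes NULLs, COUNT(column) excludes them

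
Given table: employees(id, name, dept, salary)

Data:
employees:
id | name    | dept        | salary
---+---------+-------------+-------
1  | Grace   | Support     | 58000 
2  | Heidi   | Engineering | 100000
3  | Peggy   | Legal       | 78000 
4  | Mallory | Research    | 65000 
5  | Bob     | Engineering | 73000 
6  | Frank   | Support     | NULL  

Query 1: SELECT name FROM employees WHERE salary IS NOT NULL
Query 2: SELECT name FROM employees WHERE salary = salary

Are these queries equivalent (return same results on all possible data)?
Yes, equivalent

Both queries return: [('Bob',), ('Grace',), ('Heidi',), ('Mallory',), ('Peggy',)]

Reason: IS NOT NULL vs self-equality (both exclude NULLs)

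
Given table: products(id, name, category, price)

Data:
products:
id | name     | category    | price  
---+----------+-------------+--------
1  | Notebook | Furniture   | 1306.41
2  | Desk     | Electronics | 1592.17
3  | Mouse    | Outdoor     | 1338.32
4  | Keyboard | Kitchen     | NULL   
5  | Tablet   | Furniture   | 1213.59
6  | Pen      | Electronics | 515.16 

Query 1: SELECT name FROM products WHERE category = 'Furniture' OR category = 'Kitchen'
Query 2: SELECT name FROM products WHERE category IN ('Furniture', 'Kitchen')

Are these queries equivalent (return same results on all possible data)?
Yes, equivalent

Both queries return: [('Keyboard',), ('Notebook',), ('Tablet',)]

Reason: OR vs IN are equivalent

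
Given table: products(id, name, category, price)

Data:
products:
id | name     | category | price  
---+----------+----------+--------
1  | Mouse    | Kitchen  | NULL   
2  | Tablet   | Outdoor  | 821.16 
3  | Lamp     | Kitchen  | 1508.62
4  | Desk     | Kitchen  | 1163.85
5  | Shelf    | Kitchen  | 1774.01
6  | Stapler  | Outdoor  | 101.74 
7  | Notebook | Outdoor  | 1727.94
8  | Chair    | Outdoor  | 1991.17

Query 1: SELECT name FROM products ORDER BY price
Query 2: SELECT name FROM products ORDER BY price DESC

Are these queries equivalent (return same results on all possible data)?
No, not equivalent

Query 1 returns: [('Mouse',), ('Stapler',), ('Tablet',), ('Desk',), ('Lamp',), ('Notebook',), ('Shelf',), ('Chair',)]
Query 2 returns: [('Chair',), ('Shelf',), ('Notebook',), ('Lamp',), ('Desk',), ('Tablet',), ('Stapler',), ('Mouse',)]

Reason: ASC vs DESC gives opposite ordering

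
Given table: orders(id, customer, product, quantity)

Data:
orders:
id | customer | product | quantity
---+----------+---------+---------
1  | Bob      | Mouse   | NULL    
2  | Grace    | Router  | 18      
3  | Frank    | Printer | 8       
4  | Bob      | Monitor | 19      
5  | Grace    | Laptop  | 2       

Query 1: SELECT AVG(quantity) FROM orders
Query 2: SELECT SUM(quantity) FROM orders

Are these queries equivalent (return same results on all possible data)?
No, not equivalent

Query 1 returns: [(11.75,)]
Query 2 returns: [(47,)]

Reason: AVG vs SUM give different aggregate values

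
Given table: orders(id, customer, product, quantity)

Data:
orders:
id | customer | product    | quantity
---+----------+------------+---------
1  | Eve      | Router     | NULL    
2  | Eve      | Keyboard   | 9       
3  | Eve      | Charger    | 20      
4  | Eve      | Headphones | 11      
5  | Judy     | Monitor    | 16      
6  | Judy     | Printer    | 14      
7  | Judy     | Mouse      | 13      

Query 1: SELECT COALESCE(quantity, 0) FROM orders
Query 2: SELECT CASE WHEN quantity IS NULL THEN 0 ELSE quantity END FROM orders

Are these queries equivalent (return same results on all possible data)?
Yes, equivalent

Both queries return: [(0,), (9,), (11,), (13,), (14,), (16,), (20,)]

Reason: COALESCE vs CASE for NULL handling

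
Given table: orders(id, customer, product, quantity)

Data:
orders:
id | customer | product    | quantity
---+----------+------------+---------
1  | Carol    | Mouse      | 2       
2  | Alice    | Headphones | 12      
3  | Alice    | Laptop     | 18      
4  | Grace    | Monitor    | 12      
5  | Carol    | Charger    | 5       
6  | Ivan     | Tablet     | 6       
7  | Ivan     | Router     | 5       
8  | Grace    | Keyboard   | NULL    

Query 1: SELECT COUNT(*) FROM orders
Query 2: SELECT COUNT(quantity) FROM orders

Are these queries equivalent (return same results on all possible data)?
No, not equivalent

Query 1 returns: [(8,)]
Query 2 returns: [(7,)]

Reason: COUNT(*) includes NULLs, COUNT(column) excludes them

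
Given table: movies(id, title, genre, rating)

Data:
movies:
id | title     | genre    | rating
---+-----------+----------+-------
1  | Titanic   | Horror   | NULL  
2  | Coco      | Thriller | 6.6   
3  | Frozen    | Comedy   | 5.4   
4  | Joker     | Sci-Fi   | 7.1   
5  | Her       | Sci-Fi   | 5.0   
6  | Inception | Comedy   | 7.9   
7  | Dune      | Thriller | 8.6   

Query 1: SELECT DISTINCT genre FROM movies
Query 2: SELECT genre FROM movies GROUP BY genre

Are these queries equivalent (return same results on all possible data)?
Yes, equivalent

Both queries return: [('Comedy',), ('Horror',), ('Sci-Fi',), ('Thriller',)]

Reason: Both get unique genres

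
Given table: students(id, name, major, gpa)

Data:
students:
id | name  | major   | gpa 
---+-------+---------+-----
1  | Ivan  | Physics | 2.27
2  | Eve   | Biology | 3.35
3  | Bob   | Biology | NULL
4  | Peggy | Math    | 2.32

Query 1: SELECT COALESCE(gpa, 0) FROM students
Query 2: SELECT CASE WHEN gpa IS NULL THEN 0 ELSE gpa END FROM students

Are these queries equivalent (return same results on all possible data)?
Yes, equivalent

Both queries return: [(0,), (2.27,), (2.32,), (3.35,)]

Reason: COALESCE vs CASE for NULL handling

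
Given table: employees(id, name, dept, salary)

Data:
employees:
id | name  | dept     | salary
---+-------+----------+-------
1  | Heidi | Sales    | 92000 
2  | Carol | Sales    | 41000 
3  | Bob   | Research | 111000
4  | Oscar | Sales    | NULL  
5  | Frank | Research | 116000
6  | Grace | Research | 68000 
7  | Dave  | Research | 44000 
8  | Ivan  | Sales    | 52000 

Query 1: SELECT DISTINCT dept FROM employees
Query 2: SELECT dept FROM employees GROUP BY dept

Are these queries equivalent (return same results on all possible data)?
Yes, equivalent

Both queries return: [('Research',), ('Sales',)]

Reason: Both get unique depts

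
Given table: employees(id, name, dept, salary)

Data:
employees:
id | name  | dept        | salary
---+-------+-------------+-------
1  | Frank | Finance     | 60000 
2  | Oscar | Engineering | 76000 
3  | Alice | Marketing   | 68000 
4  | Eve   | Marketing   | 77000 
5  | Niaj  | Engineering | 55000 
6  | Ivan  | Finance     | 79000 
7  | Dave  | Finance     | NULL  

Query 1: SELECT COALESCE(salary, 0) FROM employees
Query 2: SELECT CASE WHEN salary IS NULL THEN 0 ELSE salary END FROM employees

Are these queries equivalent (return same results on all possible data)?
Yes, equivalent

Both queries return: [(0,), (55000,), (60000,), (68000,), (76000,), (77000,), (79000,)]

Reason: COALESCE vs CASE for NULL handling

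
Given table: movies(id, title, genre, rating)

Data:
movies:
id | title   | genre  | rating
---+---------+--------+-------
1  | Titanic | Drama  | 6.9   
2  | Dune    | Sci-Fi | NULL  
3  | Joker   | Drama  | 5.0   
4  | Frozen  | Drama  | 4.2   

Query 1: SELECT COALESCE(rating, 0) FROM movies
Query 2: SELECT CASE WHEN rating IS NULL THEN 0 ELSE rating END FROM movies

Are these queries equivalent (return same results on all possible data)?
Yes, equivalent

Both queries return: [(0,), (4.2,), (5.0,), (6.9,)]

Reason: COALESCE vs CASE for NULL handling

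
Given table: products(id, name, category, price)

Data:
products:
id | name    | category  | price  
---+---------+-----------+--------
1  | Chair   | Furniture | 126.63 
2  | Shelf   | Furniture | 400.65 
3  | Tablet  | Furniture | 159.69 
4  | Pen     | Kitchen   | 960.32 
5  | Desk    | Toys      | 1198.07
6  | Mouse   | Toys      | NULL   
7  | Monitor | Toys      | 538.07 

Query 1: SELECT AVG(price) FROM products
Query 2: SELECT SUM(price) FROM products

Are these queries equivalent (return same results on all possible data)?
No, not equivalent

Query 1 returns: [(563.905,)]
Query 2 returns: [(3383.43,)]

Reason: AVG vs SUM give different aggregate values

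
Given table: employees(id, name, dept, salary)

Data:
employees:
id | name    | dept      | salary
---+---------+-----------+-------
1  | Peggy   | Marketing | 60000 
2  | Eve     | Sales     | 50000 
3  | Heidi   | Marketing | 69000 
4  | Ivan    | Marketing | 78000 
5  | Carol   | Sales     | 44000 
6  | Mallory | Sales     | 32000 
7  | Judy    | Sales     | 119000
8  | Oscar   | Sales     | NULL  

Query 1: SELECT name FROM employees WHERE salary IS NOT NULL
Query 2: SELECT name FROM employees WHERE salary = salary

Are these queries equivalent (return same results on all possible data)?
Yes, equivalent

Both queries return: [('Carol',), ('Eve',), ('Heidi',), ('Ivan',), ('Judy',), ('Mallory',), ('Peggy',)]

Reason: IS NOT NULL vs self-equality (both exclude NULLs)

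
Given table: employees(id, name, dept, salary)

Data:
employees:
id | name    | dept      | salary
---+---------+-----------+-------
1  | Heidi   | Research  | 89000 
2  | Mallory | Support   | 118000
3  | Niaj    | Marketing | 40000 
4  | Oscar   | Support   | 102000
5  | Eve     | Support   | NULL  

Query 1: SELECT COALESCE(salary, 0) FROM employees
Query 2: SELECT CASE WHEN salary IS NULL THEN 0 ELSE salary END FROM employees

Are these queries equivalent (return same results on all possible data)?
Yes, equivalent

Both queries return: [(0,), (40000,), (89000,), (102000,), (118000,)]

Reason: COALESCE vs CASE for NULL handling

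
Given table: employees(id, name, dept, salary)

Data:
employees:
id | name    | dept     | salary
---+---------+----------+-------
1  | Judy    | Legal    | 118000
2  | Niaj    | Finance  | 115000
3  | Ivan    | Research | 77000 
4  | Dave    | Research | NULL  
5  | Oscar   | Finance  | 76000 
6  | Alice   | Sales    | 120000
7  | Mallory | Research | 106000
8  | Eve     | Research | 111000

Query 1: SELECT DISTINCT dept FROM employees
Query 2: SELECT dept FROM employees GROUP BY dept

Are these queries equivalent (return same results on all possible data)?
Yes, equivalent

Both queries return: [('Finance',), ('Legal',), ('Research',), ('Sales',)]

Reason: Both get unique depts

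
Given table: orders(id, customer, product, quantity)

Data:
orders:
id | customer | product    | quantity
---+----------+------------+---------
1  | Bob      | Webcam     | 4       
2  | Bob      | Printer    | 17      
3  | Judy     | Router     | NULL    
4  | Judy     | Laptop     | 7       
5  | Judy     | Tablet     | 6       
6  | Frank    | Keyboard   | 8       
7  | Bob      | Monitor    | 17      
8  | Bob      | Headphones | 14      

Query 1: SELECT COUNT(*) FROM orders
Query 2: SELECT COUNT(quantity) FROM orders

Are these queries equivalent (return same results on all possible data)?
No, not equivalent

Query 1 returns: [(8,)]
Query 2 returns: [(7,)]

Reason: COUNT(*) includes NULLs, COUNT(column) excludes them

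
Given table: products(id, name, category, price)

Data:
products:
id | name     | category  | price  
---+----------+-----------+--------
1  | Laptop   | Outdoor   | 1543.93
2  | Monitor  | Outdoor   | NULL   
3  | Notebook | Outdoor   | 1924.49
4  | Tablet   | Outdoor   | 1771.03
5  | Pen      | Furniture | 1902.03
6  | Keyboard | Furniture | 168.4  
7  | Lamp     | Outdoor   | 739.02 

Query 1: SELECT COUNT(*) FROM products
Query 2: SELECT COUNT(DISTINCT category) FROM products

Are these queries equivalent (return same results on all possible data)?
No, not equivalent

Query 1 returns: [(7,)]
Query 2 returns: [(2,)]

Reason: COUNT(*) counts rows, COUNT(DISTINCT category) counts unique categorys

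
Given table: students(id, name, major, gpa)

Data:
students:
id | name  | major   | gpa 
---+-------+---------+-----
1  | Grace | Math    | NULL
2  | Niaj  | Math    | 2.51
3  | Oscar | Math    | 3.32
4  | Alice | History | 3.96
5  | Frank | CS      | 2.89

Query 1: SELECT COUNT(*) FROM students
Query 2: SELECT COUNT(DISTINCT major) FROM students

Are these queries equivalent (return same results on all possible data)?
No, not equivalent

Query 1 returns: [(5,)]
Query 2 returns: [(3,)]

Reason: COUNT(*) counts rows, COUNT(DISTINCT major) counts unique majors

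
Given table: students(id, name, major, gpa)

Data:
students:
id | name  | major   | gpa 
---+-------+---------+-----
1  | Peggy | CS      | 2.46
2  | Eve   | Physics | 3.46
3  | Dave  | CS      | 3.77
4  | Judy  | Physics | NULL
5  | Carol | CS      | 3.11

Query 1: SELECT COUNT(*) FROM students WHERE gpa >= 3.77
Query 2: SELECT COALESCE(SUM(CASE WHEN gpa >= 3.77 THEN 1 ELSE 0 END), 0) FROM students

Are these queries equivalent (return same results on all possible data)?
Yes, equivalent

Both queries return: [(1,)]

Reason: COUNT with WHERE vs conditional SUM (COALESCE handles empty-table NULL)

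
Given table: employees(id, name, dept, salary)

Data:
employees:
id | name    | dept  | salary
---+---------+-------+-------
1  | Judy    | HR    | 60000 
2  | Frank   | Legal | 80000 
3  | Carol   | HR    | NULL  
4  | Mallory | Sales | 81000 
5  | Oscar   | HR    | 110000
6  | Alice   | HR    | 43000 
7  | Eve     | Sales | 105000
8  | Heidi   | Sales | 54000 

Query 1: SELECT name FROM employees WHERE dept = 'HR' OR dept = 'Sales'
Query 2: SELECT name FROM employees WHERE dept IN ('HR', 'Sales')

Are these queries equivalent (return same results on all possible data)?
Yes, equivalent

Both queries return: [('Alice',), ('Carol',), ('Eve',), ('Heidi',), ('Judy',), ('Mallory',), ('Oscar',)]

Reason: OR vs IN are equivalent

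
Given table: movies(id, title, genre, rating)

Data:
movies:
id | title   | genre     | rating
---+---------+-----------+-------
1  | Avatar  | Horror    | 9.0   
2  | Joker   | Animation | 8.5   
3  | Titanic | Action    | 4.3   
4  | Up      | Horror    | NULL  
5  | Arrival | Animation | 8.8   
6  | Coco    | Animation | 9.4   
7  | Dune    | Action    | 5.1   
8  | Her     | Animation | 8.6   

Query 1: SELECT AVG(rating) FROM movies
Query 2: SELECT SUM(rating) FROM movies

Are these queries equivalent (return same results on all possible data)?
No, not equivalent

Query 1 returns: [(7.671428571428572,)]
Query 2 returns: [(53.7,)]

Reason: AVG vs SUM give different aggregate values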